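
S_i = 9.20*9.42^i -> [9.2, 86.66, 816.37, 7690.25, 72442.17]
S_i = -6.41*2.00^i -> [-6.41, -12.82, -25.64, -51.28, -102.56]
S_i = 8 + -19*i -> [8, -11, -30, -49, -68]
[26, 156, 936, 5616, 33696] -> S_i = 26*6^i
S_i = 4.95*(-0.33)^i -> [4.95, -1.63, 0.54, -0.18, 0.06]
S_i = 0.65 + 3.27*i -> [0.65, 3.92, 7.19, 10.46, 13.73]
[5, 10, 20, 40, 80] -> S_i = 5*2^i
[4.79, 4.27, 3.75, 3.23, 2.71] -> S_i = 4.79 + -0.52*i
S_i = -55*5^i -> [-55, -275, -1375, -6875, -34375]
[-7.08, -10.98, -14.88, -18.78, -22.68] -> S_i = -7.08 + -3.90*i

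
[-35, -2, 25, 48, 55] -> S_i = Random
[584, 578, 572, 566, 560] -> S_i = 584 + -6*i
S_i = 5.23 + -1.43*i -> [5.23, 3.8, 2.37, 0.94, -0.49]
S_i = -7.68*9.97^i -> [-7.68, -76.57, -763.4, -7611.09, -75882.54]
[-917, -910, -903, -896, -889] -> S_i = -917 + 7*i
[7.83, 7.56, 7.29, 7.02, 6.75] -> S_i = 7.83 + -0.27*i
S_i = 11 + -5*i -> [11, 6, 1, -4, -9]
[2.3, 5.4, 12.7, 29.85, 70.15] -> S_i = 2.30*2.35^i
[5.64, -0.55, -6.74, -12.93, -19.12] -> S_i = 5.64 + -6.19*i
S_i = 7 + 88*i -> [7, 95, 183, 271, 359]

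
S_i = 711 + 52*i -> [711, 763, 815, 867, 919]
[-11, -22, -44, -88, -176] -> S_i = -11*2^i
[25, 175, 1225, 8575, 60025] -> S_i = 25*7^i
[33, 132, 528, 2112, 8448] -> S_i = 33*4^i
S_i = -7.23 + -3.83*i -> [-7.23, -11.06, -14.89, -18.72, -22.55]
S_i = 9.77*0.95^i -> [9.77, 9.28, 8.82, 8.38, 7.96]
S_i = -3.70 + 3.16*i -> [-3.7, -0.54, 2.62, 5.78, 8.94]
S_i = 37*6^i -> [37, 222, 1332, 7992, 47952]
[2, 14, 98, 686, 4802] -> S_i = 2*7^i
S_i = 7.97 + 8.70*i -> [7.97, 16.67, 25.37, 34.07, 42.77]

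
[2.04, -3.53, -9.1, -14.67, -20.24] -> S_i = 2.04 + -5.57*i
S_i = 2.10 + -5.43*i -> [2.1, -3.33, -8.76, -14.19, -19.62]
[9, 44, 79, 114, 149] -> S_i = 9 + 35*i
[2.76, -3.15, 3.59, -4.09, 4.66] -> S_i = 2.76*(-1.14)^i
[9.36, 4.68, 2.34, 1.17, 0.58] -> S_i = 9.36*0.50^i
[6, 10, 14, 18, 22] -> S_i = 6 + 4*i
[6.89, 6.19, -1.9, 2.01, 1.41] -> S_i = Random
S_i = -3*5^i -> [-3, -15, -75, -375, -1875]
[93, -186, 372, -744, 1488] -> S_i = 93*-2^i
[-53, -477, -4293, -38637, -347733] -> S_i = -53*9^i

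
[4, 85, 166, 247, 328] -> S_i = 4 + 81*i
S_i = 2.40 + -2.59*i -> [2.4, -0.19, -2.78, -5.37, -7.96]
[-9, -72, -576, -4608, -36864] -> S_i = -9*8^i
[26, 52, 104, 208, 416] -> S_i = 26*2^i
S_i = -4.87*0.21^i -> [-4.87, -1.02, -0.21, -0.05, -0.01]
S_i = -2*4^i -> [-2, -8, -32, -128, -512]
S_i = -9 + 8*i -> [-9, -1, 7, 15, 23]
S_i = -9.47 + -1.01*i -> [-9.47, -10.48, -11.49, -12.5, -13.51]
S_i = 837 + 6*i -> [837, 843, 849, 855, 861]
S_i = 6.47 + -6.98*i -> [6.47, -0.51, -7.49, -14.47, -21.45]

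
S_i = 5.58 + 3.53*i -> [5.58, 9.11, 12.64, 16.17, 19.7]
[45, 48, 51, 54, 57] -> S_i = 45 + 3*i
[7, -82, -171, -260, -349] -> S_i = 7 + -89*i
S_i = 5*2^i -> [5, 10, 20, 40, 80]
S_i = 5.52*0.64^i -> [5.52, 3.53, 2.26, 1.45, 0.93]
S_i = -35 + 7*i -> [-35, -28, -21, -14, -7]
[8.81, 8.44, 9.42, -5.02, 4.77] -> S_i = Random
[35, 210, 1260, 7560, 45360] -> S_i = 35*6^i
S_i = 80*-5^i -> [80, -400, 2000, -10000, 50000]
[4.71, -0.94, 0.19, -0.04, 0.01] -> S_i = 4.71*(-0.20)^i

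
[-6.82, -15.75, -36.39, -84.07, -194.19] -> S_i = -6.82*2.31^i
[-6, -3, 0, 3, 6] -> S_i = -6 + 3*i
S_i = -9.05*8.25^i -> [-9.05, -74.66, -615.97, -5081.72, -41924.16]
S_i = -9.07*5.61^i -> [-9.07, -50.88, -285.45, -1601.39, -8983.77]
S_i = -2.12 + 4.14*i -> [-2.12, 2.02, 6.16, 10.3, 14.44]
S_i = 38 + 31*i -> [38, 69, 100, 131, 162]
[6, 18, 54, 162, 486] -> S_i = 6*3^i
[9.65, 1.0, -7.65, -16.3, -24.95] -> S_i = 9.65 + -8.65*i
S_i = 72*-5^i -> [72, -360, 1800, -9000, 45000]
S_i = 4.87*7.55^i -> [4.87, 36.77, 277.6, 2095.9, 15824.02]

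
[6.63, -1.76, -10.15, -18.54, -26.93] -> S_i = 6.63 + -8.39*i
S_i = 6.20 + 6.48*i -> [6.2, 12.68, 19.16, 25.64, 32.12]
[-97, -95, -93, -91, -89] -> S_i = -97 + 2*i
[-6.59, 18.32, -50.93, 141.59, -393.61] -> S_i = -6.59*(-2.78)^i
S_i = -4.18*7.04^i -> [-4.18, -29.43, -207.17, -1458.46, -10267.55]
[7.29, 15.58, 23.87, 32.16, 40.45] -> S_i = 7.29 + 8.29*i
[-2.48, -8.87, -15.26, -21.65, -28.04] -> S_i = -2.48 + -6.39*i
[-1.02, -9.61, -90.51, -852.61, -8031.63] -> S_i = -1.02*9.42^i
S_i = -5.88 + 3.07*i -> [-5.88, -2.81, 0.26, 3.33, 6.4]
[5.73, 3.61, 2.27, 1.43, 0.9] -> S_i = 5.73*0.63^i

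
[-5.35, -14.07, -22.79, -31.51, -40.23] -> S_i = -5.35 + -8.72*i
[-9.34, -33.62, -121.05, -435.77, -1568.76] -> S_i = -9.34*3.60^i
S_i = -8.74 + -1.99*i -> [-8.74, -10.73, -12.72, -14.71, -16.7]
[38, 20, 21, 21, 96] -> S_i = Random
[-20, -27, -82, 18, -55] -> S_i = Random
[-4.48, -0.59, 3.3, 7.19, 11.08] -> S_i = -4.48 + 3.89*i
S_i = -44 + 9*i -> [-44, -35, -26, -17, -8]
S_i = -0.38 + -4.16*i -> [-0.38, -4.54, -8.7, -12.86, -17.02]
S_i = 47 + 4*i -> [47, 51, 55, 59, 63]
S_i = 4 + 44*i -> [4, 48, 92, 136, 180]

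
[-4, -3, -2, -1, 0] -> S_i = -4 + 1*i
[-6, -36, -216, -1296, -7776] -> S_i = -6*6^i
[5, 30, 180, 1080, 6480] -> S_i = 5*6^i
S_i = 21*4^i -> [21, 84, 336, 1344, 5376]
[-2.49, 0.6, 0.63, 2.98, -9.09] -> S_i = Random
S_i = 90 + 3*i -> [90, 93, 96, 99, 102]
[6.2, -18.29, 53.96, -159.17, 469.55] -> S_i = 6.20*(-2.95)^i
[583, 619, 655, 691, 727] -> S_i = 583 + 36*i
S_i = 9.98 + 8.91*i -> [9.98, 18.89, 27.8, 36.71, 45.62]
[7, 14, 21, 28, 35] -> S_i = 7 + 7*i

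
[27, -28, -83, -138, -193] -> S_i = 27 + -55*i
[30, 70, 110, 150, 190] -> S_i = 30 + 40*i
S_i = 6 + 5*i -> [6, 11, 16, 21, 26]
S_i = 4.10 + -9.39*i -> [4.1, -5.29, -14.68, -24.07, -33.46]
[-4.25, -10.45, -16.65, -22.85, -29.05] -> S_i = -4.25 + -6.20*i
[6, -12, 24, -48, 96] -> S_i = 6*-2^i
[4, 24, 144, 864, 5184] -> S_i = 4*6^i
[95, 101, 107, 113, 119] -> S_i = 95 + 6*i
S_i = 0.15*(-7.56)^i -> [0.15, -1.13, 8.57, -64.81, 489.98]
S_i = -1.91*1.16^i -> [-1.91, -2.22, -2.57, -2.98, -3.46]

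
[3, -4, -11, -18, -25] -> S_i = 3 + -7*i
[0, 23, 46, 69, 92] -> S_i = 0 + 23*i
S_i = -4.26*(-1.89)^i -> [-4.26, 8.05, -15.22, 28.76, -54.36]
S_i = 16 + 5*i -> [16, 21, 26, 31, 36]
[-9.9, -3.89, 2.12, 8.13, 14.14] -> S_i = -9.90 + 6.01*i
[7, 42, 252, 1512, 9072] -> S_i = 7*6^i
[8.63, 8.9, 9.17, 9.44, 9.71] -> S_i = 8.63 + 0.27*i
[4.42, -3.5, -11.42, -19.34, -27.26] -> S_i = 4.42 + -7.92*i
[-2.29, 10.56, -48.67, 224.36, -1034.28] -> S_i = -2.29*(-4.61)^i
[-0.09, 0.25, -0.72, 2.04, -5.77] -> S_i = -0.09*(-2.83)^i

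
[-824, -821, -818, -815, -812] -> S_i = -824 + 3*i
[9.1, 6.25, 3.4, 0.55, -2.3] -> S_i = 9.10 + -2.85*i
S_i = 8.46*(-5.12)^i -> [8.46, -43.32, 221.77, -1135.48, 5813.67]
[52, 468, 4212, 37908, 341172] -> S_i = 52*9^i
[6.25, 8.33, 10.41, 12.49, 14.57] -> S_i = 6.25 + 2.08*i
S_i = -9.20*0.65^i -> [-9.2, -5.98, -3.89, -2.53, -1.64]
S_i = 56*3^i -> [56, 168, 504, 1512, 4536]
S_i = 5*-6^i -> [5, -30, 180, -1080, 6480]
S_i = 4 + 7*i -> [4, 11, 18, 25, 32]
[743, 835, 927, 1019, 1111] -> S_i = 743 + 92*i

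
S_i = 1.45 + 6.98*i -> [1.45, 8.43, 15.41, 22.39, 29.37]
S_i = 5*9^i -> [5, 45, 405, 3645, 32805]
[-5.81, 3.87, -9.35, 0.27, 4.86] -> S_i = Random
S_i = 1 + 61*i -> [1, 62, 123, 184, 245]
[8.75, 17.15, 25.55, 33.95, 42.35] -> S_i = 8.75 + 8.40*i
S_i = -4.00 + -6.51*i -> [-4.0, -10.51, -17.02, -23.53, -30.04]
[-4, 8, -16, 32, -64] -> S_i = -4*-2^i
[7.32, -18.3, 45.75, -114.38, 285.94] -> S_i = 7.32*(-2.50)^i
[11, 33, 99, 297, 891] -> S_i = 11*3^i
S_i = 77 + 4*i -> [77, 81, 85, 89, 93]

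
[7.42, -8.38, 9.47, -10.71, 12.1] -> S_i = 7.42*(-1.13)^i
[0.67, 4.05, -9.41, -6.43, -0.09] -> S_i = Random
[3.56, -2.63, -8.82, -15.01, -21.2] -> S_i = 3.56 + -6.19*i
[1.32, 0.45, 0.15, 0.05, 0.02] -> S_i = 1.32*0.34^i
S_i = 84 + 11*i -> [84, 95, 106, 117, 128]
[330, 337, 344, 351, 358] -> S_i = 330 + 7*i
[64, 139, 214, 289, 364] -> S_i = 64 + 75*i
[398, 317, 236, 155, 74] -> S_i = 398 + -81*i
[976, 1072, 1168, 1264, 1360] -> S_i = 976 + 96*i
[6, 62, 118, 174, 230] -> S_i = 6 + 56*i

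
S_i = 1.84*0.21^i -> [1.84, 0.39, 0.08, 0.02, 0.0]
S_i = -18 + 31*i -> [-18, 13, 44, 75, 106]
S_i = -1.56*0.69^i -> [-1.56, -1.08, -0.74, -0.51, -0.35]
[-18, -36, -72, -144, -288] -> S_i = -18*2^i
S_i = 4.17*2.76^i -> [4.17, 11.51, 31.77, 87.67, 241.98]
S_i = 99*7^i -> [99, 693, 4851, 33957, 237699]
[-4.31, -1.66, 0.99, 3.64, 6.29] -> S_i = -4.31 + 2.65*i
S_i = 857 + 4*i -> [857, 861, 865, 869, 873]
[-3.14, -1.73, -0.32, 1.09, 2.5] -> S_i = -3.14 + 1.41*i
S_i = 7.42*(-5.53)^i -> [7.42, -41.03, 226.91, -1254.81, 6939.12]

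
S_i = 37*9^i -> [37, 333, 2997, 26973, 242757]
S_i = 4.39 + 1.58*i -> [4.39, 5.97, 7.55, 9.13, 10.71]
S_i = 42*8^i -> [42, 336, 2688, 21504, 172032]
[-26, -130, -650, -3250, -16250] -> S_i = -26*5^i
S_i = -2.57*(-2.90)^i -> [-2.57, 7.45, -21.61, 62.68, -181.77]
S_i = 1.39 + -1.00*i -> [1.39, 0.39, -0.61, -1.61, -2.61]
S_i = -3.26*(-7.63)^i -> [-3.26, 24.87, -189.79, 1448.08, -11048.82]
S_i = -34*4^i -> [-34, -136, -544, -2176, -8704]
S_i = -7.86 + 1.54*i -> [-7.86, -6.32, -4.78, -3.24, -1.7]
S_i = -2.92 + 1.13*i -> [-2.92, -1.79, -0.66, 0.47, 1.6]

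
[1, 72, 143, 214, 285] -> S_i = 1 + 71*i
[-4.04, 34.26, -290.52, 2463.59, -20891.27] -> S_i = -4.04*(-8.48)^i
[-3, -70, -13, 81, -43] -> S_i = Random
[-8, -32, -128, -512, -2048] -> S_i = -8*4^i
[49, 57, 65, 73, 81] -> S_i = 49 + 8*i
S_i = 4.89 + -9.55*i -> [4.89, -4.66, -14.21, -23.76, -33.31]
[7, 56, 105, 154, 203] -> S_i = 7 + 49*i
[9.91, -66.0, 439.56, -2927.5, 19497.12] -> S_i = 9.91*(-6.66)^i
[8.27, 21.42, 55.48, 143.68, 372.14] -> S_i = 8.27*2.59^i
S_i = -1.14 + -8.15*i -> [-1.14, -9.29, -17.44, -25.59, -33.74]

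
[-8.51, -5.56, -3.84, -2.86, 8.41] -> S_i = Random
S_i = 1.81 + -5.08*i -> [1.81, -3.27, -8.35, -13.43, -18.51]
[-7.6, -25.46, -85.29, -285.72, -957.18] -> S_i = -7.60*3.35^i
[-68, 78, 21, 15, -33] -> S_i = Random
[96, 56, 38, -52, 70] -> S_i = Random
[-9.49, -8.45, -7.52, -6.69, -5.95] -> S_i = -9.49*0.89^i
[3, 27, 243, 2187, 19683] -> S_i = 3*9^i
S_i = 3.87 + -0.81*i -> [3.87, 3.06, 2.25, 1.44, 0.63]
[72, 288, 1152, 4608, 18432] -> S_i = 72*4^i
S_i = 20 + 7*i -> [20, 27, 34, 41, 48]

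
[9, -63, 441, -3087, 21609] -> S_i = 9*-7^i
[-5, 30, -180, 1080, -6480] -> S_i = -5*-6^i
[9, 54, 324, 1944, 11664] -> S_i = 9*6^i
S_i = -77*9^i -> [-77, -693, -6237, -56133, -505197]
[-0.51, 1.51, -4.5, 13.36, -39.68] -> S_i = -0.51*(-2.97)^i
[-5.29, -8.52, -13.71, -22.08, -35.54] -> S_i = -5.29*1.61^i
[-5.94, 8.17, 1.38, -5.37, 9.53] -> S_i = Random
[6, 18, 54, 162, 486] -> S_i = 6*3^i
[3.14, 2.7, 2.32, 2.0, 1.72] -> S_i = 3.14*0.86^i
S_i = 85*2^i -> [85, 170, 340, 680, 1360]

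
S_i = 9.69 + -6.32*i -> [9.69, 3.37, -2.95, -9.27, -15.59]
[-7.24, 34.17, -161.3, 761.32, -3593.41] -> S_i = -7.24*(-4.72)^i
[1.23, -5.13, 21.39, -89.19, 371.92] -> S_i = 1.23*(-4.17)^i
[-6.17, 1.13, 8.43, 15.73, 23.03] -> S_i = -6.17 + 7.30*i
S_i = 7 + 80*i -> [7, 87, 167, 247, 327]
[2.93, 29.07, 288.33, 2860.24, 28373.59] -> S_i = 2.93*9.92^i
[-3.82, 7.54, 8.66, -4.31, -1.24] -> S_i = Random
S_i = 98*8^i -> [98, 784, 6272, 50176, 401408]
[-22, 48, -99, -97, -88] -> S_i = Random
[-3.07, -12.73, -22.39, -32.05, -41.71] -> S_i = -3.07 + -9.66*i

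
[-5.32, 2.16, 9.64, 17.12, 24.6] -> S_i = -5.32 + 7.48*i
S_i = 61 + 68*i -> [61, 129, 197, 265, 333]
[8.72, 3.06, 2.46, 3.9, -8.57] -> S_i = Random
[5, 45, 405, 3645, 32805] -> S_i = 5*9^i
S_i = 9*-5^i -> [9, -45, 225, -1125, 5625]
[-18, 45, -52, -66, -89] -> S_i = Random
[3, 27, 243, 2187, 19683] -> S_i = 3*9^i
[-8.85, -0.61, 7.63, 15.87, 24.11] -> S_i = -8.85 + 8.24*i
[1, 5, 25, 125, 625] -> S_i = 1*5^i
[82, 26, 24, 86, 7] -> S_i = Random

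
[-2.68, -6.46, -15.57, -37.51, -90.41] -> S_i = -2.68*2.41^i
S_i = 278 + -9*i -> [278, 269, 260, 251, 242]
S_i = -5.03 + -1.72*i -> [-5.03, -6.75, -8.47, -10.19, -11.91]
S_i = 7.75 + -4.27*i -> [7.75, 3.48, -0.79, -5.06, -9.33]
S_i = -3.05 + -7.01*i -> [-3.05, -10.06, -17.07, -24.08, -31.09]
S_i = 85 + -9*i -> [85, 76, 67, 58, 49]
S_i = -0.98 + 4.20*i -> [-0.98, 3.22, 7.42, 11.62, 15.82]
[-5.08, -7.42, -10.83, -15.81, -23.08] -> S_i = -5.08*1.46^i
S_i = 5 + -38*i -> [5, -33, -71, -109, -147]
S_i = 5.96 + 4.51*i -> [5.96, 10.47, 14.98, 19.49, 24.0]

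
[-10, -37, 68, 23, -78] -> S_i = Random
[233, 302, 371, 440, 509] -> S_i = 233 + 69*i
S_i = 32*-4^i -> [32, -128, 512, -2048, 8192]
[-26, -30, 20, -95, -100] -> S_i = Random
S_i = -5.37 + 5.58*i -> [-5.37, 0.21, 5.79, 11.37, 16.95]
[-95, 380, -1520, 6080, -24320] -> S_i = -95*-4^i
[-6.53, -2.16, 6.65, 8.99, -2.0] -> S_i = Random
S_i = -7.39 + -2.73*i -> [-7.39, -10.12, -12.85, -15.58, -18.31]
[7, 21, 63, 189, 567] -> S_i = 7*3^i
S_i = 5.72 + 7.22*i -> [5.72, 12.94, 20.16, 27.38, 34.6]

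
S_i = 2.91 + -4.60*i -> [2.91, -1.69, -6.29, -10.89, -15.49]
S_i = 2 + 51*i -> [2, 53, 104, 155, 206]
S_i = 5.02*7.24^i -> [5.02, 36.34, 263.14, 1905.11, 13792.98]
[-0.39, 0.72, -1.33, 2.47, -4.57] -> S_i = -0.39*(-1.85)^i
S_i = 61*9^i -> [61, 549, 4941, 44469, 400221]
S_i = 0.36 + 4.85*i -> [0.36, 5.21, 10.06, 14.91, 19.76]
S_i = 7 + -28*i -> [7, -21, -49, -77, -105]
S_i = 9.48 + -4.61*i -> [9.48, 4.87, 0.26, -4.35, -8.96]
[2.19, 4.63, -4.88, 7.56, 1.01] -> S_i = Random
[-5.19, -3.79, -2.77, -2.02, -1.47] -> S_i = -5.19*0.73^i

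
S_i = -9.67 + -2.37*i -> [-9.67, -12.04, -14.41, -16.78, -19.15]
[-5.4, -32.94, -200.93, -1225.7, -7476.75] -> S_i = -5.40*6.10^i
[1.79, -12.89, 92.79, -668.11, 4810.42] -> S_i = 1.79*(-7.20)^i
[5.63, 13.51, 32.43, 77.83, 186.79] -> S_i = 5.63*2.40^i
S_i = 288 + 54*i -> [288, 342, 396, 450, 504]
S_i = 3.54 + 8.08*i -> [3.54, 11.62, 19.7, 27.78, 35.86]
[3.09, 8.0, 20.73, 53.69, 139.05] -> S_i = 3.09*2.59^i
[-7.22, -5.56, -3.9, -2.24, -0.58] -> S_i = -7.22 + 1.66*i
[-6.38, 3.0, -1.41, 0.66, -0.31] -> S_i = -6.38*(-0.47)^i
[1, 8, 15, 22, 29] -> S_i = 1 + 7*i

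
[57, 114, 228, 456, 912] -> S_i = 57*2^i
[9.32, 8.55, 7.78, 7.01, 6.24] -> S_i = 9.32 + -0.77*i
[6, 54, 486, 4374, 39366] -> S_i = 6*9^i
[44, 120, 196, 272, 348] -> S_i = 44 + 76*i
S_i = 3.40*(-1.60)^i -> [3.4, -5.44, 8.7, -13.93, 22.28]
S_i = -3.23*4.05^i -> [-3.23, -13.08, -52.98, -214.57, -869.01]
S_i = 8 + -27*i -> [8, -19, -46, -73, -100]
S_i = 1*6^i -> [1, 6, 36, 216, 1296]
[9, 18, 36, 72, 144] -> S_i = 9*2^i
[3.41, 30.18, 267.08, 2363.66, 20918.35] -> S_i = 3.41*8.85^i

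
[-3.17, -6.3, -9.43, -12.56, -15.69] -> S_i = -3.17 + -3.13*i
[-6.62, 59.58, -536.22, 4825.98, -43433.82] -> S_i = -6.62*(-9.00)^i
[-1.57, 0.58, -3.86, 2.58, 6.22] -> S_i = Random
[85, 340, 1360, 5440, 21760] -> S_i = 85*4^i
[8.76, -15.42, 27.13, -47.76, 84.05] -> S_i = 8.76*(-1.76)^i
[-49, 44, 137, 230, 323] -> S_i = -49 + 93*i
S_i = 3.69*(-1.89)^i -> [3.69, -6.97, 13.18, -24.91, 47.08]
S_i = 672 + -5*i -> [672, 667, 662, 657, 652]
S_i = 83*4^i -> [83, 332, 1328, 5312, 21248]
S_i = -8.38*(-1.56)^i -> [-8.38, 13.07, -20.39, 31.81, -49.63]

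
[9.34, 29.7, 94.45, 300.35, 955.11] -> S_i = 9.34*3.18^i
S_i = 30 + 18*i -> [30, 48, 66, 84, 102]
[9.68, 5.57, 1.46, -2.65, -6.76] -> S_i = 9.68 + -4.11*i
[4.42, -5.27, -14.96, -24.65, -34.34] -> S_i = 4.42 + -9.69*i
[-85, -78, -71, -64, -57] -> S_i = -85 + 7*i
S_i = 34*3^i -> [34, 102, 306, 918, 2754]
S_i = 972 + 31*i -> [972, 1003, 1034, 1065, 1096]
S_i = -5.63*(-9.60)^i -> [-5.63, 54.05, -518.86, 4981.06, -47818.21]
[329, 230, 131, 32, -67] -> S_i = 329 + -99*i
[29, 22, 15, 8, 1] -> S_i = 29 + -7*i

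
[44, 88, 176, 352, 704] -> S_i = 44*2^i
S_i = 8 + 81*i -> [8, 89, 170, 251, 332]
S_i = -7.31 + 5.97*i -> [-7.31, -1.34, 4.63, 10.6, 16.57]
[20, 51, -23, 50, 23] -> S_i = Random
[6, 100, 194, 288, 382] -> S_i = 6 + 94*i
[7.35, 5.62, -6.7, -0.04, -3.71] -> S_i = Random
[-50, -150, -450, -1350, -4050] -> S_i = -50*3^i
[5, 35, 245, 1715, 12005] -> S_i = 5*7^i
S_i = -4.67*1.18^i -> [-4.67, -5.51, -6.5, -7.67, -9.05]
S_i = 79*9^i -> [79, 711, 6399, 57591, 518319]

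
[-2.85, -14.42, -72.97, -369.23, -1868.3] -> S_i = -2.85*5.06^i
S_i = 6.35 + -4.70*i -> [6.35, 1.65, -3.05, -7.75, -12.45]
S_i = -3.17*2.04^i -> [-3.17, -6.47, -13.19, -26.91, -54.9]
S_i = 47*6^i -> [47, 282, 1692, 10152, 60912]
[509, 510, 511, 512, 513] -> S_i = 509 + 1*i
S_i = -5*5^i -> [-5, -25, -125, -625, -3125]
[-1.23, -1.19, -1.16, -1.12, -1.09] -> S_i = -1.23*0.97^i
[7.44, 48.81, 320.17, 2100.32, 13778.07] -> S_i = 7.44*6.56^i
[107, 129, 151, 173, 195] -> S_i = 107 + 22*i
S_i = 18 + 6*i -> [18, 24, 30, 36, 42]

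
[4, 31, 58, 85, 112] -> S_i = 4 + 27*i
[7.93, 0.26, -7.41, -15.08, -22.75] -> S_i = 7.93 + -7.67*i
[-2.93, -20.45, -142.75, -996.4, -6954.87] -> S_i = -2.93*6.98^i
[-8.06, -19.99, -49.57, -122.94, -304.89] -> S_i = -8.06*2.48^i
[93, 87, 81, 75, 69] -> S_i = 93 + -6*i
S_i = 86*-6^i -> [86, -516, 3096, -18576, 111456]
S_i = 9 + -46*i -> [9, -37, -83, -129, -175]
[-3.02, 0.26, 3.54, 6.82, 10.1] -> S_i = -3.02 + 3.28*i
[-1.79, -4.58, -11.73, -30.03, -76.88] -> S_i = -1.79*2.56^i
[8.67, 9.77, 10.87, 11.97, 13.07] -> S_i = 8.67 + 1.10*i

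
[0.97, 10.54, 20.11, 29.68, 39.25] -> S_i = 0.97 + 9.57*i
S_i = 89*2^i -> [89, 178, 356, 712, 1424]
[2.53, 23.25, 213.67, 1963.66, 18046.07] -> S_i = 2.53*9.19^i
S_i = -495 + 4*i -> [-495, -491, -487, -483, -479]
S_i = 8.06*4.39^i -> [8.06, 35.38, 155.33, 681.91, 2993.6]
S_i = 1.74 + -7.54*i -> [1.74, -5.8, -13.34, -20.88, -28.42]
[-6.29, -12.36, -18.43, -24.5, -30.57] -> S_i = -6.29 + -6.07*i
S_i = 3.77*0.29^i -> [3.77, 1.09, 0.32, 0.09, 0.03]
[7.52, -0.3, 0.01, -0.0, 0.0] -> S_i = 7.52*(-0.04)^i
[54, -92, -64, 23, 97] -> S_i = Random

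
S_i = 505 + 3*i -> [505, 508, 511, 514, 517]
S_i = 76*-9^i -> [76, -684, 6156, -55404, 498636]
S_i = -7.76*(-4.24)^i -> [-7.76, 32.9, -139.51, 591.51, -2507.99]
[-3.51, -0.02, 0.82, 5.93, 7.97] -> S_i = Random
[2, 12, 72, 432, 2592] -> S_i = 2*6^i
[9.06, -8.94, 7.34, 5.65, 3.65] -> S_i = Random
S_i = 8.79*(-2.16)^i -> [8.79, -18.99, 41.01, -88.58, 191.34]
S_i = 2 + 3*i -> [2, 5, 8, 11, 14]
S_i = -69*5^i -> [-69, -345, -1725, -8625, -43125]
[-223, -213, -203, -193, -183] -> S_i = -223 + 10*i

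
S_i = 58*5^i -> [58, 290, 1450, 7250, 36250]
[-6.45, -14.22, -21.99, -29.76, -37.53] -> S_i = -6.45 + -7.77*i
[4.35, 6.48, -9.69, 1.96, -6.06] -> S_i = Random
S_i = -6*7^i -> [-6, -42, -294, -2058, -14406]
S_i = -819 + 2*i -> [-819, -817, -815, -813, -811]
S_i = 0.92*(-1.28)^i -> [0.92, -1.18, 1.51, -1.93, 2.47]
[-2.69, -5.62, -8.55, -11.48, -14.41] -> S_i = -2.69 + -2.93*i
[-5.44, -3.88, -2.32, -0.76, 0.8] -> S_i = -5.44 + 1.56*i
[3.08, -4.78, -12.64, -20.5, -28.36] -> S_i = 3.08 + -7.86*i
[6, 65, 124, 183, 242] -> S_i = 6 + 59*i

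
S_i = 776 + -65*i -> [776, 711, 646, 581, 516]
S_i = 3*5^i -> [3, 15, 75, 375, 1875]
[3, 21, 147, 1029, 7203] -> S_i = 3*7^i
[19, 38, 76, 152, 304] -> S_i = 19*2^i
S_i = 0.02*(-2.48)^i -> [0.02, -0.05, 0.12, -0.31, 0.76]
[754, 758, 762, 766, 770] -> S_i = 754 + 4*i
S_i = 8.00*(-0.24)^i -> [8.0, -1.92, 0.46, -0.11, 0.03]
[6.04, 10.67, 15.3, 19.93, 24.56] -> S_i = 6.04 + 4.63*i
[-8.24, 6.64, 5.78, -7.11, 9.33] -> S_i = Random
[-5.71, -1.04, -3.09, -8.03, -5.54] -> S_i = Random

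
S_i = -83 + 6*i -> [-83, -77, -71, -65, -59]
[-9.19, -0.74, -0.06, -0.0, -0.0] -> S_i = -9.19*0.08^i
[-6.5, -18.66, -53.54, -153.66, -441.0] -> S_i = -6.50*2.87^i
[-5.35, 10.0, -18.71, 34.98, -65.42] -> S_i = -5.35*(-1.87)^i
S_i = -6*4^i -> [-6, -24, -96, -384, -1536]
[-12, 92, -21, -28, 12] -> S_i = Random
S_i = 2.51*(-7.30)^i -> [2.51, -18.32, 133.76, -976.43, 7127.96]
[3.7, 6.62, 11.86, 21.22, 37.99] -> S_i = 3.70*1.79^i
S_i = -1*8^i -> [-1, -8, -64, -512, -4096]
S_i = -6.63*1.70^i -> [-6.63, -11.27, -19.16, -32.57, -55.37]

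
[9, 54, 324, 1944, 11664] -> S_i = 9*6^i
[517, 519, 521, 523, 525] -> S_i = 517 + 2*i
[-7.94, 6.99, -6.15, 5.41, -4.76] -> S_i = -7.94*(-0.88)^i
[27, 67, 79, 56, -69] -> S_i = Random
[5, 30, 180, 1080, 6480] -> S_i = 5*6^i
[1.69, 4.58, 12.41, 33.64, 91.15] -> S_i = 1.69*2.71^i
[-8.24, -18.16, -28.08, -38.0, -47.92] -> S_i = -8.24 + -9.92*i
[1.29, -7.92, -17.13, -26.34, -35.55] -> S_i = 1.29 + -9.21*i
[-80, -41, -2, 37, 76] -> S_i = -80 + 39*i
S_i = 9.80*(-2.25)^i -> [9.8, -22.05, 49.61, -111.63, 251.16]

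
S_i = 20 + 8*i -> [20, 28, 36, 44, 52]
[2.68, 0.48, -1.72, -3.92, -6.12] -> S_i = 2.68 + -2.20*i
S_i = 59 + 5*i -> [59, 64, 69, 74, 79]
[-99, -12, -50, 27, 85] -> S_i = Random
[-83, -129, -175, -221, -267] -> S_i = -83 + -46*i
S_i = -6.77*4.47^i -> [-6.77, -30.26, -135.27, -604.66, -2702.83]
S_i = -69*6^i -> [-69, -414, -2484, -14904, -89424]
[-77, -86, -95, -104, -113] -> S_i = -77 + -9*i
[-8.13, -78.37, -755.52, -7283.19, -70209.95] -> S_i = -8.13*9.64^i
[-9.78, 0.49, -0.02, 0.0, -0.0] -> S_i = -9.78*(-0.05)^i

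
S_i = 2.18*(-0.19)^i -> [2.18, -0.41, 0.08, -0.01, 0.0]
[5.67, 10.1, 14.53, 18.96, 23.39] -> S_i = 5.67 + 4.43*i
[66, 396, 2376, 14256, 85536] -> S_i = 66*6^i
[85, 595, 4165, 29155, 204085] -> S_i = 85*7^i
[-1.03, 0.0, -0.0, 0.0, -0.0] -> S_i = -1.03*-0.00^i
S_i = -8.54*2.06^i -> [-8.54, -17.59, -36.24, -74.66, -153.79]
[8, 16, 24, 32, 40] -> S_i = 8 + 8*i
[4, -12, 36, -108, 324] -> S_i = 4*-3^i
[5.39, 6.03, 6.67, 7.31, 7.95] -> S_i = 5.39 + 0.64*i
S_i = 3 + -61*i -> [3, -58, -119, -180, -241]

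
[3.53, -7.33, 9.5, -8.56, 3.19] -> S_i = Random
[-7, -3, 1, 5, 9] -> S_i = -7 + 4*i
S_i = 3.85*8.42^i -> [3.85, 32.42, 272.95, 2298.25, 19351.25]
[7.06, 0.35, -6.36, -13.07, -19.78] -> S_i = 7.06 + -6.71*i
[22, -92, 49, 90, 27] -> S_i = Random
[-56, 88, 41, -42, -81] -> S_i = Random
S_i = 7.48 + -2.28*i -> [7.48, 5.2, 2.92, 0.64, -1.64]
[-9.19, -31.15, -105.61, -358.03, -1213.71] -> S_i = -9.19*3.39^i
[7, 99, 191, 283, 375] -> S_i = 7 + 92*i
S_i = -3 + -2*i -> [-3, -5, -7, -9, -11]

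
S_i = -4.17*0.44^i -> [-4.17, -1.83, -0.81, -0.36, -0.16]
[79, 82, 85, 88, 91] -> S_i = 79 + 3*i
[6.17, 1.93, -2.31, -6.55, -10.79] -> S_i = 6.17 + -4.24*i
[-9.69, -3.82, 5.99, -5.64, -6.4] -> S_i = Random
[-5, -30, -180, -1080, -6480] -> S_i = -5*6^i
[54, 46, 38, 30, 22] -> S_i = 54 + -8*i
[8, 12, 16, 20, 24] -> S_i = 8 + 4*i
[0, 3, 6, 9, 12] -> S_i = 0 + 3*i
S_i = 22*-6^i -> [22, -132, 792, -4752, 28512]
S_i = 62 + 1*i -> [62, 63, 64, 65, 66]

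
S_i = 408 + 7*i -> [408, 415, 422, 429, 436]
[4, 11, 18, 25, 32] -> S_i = 4 + 7*i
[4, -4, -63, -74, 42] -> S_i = Random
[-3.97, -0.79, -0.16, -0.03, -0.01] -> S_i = -3.97*0.20^i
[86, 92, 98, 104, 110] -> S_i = 86 + 6*i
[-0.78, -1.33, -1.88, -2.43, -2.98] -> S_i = -0.78 + -0.55*i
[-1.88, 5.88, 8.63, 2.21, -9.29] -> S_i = Random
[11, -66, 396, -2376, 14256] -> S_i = 11*-6^i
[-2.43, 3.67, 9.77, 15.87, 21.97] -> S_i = -2.43 + 6.10*i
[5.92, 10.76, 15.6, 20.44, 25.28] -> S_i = 5.92 + 4.84*i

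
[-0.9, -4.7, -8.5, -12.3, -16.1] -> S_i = -0.90 + -3.80*i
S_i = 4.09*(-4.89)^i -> [4.09, -20.0, 97.8, -478.24, 2338.62]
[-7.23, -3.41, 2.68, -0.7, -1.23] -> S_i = Random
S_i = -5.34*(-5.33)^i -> [-5.34, 28.46, -151.7, 808.58, -4309.73]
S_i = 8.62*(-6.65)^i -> [8.62, -57.32, 381.2, -2534.97, 16857.53]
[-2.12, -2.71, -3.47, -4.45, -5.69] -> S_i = -2.12*1.28^i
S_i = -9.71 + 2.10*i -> [-9.71, -7.61, -5.51, -3.41, -1.31]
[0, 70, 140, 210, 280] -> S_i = 0 + 70*i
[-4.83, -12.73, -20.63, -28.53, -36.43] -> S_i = -4.83 + -7.90*i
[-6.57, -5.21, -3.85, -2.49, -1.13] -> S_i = -6.57 + 1.36*i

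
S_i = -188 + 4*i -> [-188, -184, -180, -176, -172]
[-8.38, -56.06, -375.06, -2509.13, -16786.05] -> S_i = -8.38*6.69^i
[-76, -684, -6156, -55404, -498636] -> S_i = -76*9^i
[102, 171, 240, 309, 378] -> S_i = 102 + 69*i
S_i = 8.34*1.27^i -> [8.34, 10.59, 13.45, 17.08, 21.7]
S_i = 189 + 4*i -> [189, 193, 197, 201, 205]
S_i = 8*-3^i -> [8, -24, 72, -216, 648]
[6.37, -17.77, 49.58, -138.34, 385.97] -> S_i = 6.37*(-2.79)^i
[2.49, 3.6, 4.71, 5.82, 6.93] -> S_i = 2.49 + 1.11*i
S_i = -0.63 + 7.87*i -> [-0.63, 7.24, 15.11, 22.98, 30.85]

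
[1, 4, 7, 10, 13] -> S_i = 1 + 3*i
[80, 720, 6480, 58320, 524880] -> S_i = 80*9^i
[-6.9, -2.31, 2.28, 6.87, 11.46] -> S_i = -6.90 + 4.59*i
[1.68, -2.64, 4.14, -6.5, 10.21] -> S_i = 1.68*(-1.57)^i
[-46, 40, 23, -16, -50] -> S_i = Random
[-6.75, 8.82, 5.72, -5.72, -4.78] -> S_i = Random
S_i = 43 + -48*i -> [43, -5, -53, -101, -149]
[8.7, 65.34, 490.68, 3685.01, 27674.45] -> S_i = 8.70*7.51^i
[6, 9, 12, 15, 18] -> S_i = 6 + 3*i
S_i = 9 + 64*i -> [9, 73, 137, 201, 265]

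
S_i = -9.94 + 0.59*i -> [-9.94, -9.35, -8.76, -8.17, -7.58]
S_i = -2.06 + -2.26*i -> [-2.06, -4.32, -6.58, -8.84, -11.1]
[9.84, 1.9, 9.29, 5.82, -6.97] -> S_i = Random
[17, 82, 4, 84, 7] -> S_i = Random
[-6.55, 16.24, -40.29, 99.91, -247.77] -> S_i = -6.55*(-2.48)^i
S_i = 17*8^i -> [17, 136, 1088, 8704, 69632]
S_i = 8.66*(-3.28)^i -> [8.66, -28.4, 93.17, -305.59, 1002.34]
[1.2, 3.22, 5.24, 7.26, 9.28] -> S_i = 1.20 + 2.02*i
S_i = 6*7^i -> [6, 42, 294, 2058, 14406]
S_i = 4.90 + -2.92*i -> [4.9, 1.98, -0.94, -3.86, -6.78]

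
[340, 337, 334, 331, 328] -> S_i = 340 + -3*i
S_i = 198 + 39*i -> [198, 237, 276, 315, 354]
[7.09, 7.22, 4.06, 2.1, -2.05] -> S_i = Random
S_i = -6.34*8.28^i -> [-6.34, -52.5, -434.66, -3598.99, -29799.61]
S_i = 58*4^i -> [58, 232, 928, 3712, 14848]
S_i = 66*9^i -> [66, 594, 5346, 48114, 433026]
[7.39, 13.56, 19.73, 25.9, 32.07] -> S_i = 7.39 + 6.17*i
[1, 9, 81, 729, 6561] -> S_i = 1*9^i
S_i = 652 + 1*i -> [652, 653, 654, 655, 656]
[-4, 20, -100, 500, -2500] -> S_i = -4*-5^i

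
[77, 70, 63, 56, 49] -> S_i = 77 + -7*i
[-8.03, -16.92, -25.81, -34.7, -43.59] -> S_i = -8.03 + -8.89*i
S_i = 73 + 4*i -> [73, 77, 81, 85, 89]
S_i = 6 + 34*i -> [6, 40, 74, 108, 142]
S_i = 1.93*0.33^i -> [1.93, 0.64, 0.21, 0.07, 0.02]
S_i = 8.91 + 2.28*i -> [8.91, 11.19, 13.47, 15.75, 18.03]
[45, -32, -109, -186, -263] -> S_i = 45 + -77*i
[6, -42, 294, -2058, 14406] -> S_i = 6*-7^i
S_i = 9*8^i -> [9, 72, 576, 4608, 36864]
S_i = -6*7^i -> [-6, -42, -294, -2058, -14406]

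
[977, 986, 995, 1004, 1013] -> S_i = 977 + 9*i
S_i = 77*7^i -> [77, 539, 3773, 26411, 184877]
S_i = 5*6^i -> [5, 30, 180, 1080, 6480]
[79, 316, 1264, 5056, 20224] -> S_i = 79*4^i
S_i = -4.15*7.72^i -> [-4.15, -32.04, -247.33, -1909.41, -14740.67]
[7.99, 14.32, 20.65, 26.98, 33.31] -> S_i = 7.99 + 6.33*i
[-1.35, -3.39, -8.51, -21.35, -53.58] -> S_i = -1.35*2.51^i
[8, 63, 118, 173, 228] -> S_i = 8 + 55*i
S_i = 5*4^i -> [5, 20, 80, 320, 1280]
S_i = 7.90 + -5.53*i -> [7.9, 2.37, -3.16, -8.69, -14.22]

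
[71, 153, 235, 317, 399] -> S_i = 71 + 82*i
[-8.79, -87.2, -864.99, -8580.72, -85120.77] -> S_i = -8.79*9.92^i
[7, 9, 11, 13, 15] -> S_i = 7 + 2*i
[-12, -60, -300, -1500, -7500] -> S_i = -12*5^i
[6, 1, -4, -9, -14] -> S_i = 6 + -5*i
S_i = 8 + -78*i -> [8, -70, -148, -226, -304]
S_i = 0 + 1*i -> [0, 1, 2, 3, 4]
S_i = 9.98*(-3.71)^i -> [9.98, -37.03, 137.37, -509.63, 1890.72]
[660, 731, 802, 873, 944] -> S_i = 660 + 71*i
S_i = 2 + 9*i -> [2, 11, 20, 29, 38]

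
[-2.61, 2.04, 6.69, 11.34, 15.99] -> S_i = -2.61 + 4.65*i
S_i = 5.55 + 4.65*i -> [5.55, 10.2, 14.85, 19.5, 24.15]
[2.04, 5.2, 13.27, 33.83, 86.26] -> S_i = 2.04*2.55^i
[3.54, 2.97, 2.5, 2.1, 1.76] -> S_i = 3.54*0.84^i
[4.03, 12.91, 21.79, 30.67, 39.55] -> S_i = 4.03 + 8.88*i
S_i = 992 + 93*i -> [992, 1085, 1178, 1271, 1364]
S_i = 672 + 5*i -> [672, 677, 682, 687, 692]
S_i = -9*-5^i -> [-9, 45, -225, 1125, -5625]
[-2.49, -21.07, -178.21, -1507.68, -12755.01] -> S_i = -2.49*8.46^i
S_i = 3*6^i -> [3, 18, 108, 648, 3888]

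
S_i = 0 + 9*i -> [0, 9, 18, 27, 36]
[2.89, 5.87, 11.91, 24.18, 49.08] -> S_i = 2.89*2.03^i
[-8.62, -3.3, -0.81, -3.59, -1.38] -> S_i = Random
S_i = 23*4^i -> [23, 92, 368, 1472, 5888]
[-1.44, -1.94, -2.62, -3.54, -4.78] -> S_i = -1.44*1.35^i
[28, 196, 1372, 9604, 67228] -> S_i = 28*7^i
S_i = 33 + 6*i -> [33, 39, 45, 51, 57]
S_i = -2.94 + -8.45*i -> [-2.94, -11.39, -19.84, -28.29, -36.74]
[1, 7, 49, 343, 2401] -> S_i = 1*7^i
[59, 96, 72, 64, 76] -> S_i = Random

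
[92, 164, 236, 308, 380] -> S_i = 92 + 72*i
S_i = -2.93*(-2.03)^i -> [-2.93, 5.95, -12.07, 24.51, -49.76]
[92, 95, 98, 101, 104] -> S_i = 92 + 3*i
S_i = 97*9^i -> [97, 873, 7857, 70713, 636417]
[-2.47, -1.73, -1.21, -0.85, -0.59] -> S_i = -2.47*0.70^i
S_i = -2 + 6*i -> [-2, 4, 10, 16, 22]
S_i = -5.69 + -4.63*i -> [-5.69, -10.32, -14.95, -19.58, -24.21]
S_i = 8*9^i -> [8, 72, 648, 5832, 52488]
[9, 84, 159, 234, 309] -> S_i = 9 + 75*i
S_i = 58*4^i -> [58, 232, 928, 3712, 14848]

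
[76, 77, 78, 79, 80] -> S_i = 76 + 1*i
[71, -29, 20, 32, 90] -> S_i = Random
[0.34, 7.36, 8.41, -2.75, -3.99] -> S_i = Random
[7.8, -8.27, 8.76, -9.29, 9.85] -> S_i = 7.80*(-1.06)^i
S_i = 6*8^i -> [6, 48, 384, 3072, 24576]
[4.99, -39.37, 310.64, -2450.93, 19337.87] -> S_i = 4.99*(-7.89)^i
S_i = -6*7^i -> [-6, -42, -294, -2058, -14406]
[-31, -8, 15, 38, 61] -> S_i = -31 + 23*i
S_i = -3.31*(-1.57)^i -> [-3.31, 5.2, -8.16, 12.81, -20.11]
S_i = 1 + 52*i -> [1, 53, 105, 157, 209]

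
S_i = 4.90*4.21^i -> [4.9, 20.63, 86.85, 365.63, 1539.3]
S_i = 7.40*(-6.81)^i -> [7.4, -50.39, 343.18, -2337.08, 15915.5]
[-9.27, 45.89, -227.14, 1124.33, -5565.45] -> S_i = -9.27*(-4.95)^i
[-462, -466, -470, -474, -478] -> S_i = -462 + -4*i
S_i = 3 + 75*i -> [3, 78, 153, 228, 303]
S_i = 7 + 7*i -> [7, 14, 21, 28, 35]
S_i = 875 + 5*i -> [875, 880, 885, 890, 895]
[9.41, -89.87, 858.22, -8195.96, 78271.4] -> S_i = 9.41*(-9.55)^i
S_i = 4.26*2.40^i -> [4.26, 10.22, 24.54, 58.89, 141.34]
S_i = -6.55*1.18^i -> [-6.55, -7.73, -9.12, -10.76, -12.7]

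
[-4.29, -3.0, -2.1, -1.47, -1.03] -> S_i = -4.29*0.70^i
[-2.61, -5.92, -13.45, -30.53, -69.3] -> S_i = -2.61*2.27^i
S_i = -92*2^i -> [-92, -184, -368, -736, -1472]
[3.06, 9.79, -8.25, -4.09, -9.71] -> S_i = Random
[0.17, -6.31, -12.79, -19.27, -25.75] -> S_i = 0.17 + -6.48*i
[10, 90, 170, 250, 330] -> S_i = 10 + 80*i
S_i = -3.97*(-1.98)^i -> [-3.97, 7.86, -15.56, 30.82, -61.02]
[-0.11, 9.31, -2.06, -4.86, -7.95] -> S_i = Random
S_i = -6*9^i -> [-6, -54, -486, -4374, -39366]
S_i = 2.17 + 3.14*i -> [2.17, 5.31, 8.45, 11.59, 14.73]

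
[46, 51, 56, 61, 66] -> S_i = 46 + 5*i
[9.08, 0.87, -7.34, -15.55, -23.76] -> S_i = 9.08 + -8.21*i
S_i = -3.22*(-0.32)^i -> [-3.22, 1.03, -0.33, 0.11, -0.03]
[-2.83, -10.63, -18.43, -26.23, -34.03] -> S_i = -2.83 + -7.80*i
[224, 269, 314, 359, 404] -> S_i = 224 + 45*i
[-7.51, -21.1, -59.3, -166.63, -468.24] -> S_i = -7.51*2.81^i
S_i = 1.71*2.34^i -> [1.71, 4.0, 9.36, 21.91, 51.27]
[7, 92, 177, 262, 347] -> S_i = 7 + 85*i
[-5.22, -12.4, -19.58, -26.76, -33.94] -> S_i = -5.22 + -7.18*i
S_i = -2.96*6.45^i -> [-2.96, -19.09, -123.14, -794.27, -5123.07]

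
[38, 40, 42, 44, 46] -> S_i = 38 + 2*i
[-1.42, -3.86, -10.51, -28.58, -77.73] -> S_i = -1.42*2.72^i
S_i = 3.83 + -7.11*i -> [3.83, -3.28, -10.39, -17.5, -24.61]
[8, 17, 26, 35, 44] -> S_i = 8 + 9*i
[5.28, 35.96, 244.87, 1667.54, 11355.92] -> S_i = 5.28*6.81^i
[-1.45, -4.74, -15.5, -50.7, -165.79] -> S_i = -1.45*3.27^i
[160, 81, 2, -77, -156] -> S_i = 160 + -79*i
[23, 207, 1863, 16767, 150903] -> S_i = 23*9^i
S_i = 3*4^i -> [3, 12, 48, 192, 768]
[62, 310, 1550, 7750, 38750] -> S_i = 62*5^i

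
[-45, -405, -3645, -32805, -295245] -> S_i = -45*9^i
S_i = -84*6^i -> [-84, -504, -3024, -18144, -108864]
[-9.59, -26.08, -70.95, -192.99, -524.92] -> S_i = -9.59*2.72^i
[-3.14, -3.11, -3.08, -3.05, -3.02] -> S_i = -3.14*0.99^i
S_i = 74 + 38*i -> [74, 112, 150, 188, 226]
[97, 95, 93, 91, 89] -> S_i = 97 + -2*i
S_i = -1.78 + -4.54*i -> [-1.78, -6.32, -10.86, -15.4, -19.94]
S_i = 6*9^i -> [6, 54, 486, 4374, 39366]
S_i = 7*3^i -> [7, 21, 63, 189, 567]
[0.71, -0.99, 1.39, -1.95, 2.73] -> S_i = 0.71*(-1.40)^i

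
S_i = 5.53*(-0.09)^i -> [5.53, -0.5, 0.04, -0.0, 0.0]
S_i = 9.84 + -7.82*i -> [9.84, 2.02, -5.8, -13.62, -21.44]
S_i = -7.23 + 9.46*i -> [-7.23, 2.23, 11.69, 21.15, 30.61]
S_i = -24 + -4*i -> [-24, -28, -32, -36, -40]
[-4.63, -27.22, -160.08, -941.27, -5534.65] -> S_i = -4.63*5.88^i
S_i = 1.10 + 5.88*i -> [1.1, 6.98, 12.86, 18.74, 24.62]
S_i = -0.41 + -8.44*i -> [-0.41, -8.85, -17.29, -25.73, -34.17]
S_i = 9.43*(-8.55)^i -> [9.43, -80.63, 689.36, -5894.0, 50393.69]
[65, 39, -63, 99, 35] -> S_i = Random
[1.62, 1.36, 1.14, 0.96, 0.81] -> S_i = 1.62*0.84^i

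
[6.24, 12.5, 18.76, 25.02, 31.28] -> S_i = 6.24 + 6.26*i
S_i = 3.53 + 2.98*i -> [3.53, 6.51, 9.49, 12.47, 15.45]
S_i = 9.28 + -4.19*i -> [9.28, 5.09, 0.9, -3.29, -7.48]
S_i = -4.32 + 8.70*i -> [-4.32, 4.38, 13.08, 21.78, 30.48]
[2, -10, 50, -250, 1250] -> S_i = 2*-5^i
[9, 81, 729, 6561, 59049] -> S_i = 9*9^i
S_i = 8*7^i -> [8, 56, 392, 2744, 19208]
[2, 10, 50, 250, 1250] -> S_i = 2*5^i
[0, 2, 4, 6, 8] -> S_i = 0 + 2*i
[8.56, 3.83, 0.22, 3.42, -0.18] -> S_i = Random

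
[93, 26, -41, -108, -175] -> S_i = 93 + -67*i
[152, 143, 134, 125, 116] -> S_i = 152 + -9*i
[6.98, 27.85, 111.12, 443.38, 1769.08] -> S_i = 6.98*3.99^i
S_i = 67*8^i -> [67, 536, 4288, 34304, 274432]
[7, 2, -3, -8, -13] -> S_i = 7 + -5*i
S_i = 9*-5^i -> [9, -45, 225, -1125, 5625]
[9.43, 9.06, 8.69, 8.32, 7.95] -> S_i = 9.43 + -0.37*i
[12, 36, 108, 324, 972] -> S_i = 12*3^i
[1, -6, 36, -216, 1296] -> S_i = 1*-6^i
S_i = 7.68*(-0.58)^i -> [7.68, -4.45, 2.58, -1.5, 0.87]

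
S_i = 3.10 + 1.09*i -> [3.1, 4.19, 5.28, 6.37, 7.46]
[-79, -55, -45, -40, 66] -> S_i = Random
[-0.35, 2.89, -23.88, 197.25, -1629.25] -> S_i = -0.35*(-8.26)^i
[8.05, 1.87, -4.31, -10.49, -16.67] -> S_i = 8.05 + -6.18*i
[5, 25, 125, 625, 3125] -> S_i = 5*5^i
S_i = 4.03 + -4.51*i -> [4.03, -0.48, -4.99, -9.5, -14.01]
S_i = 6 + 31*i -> [6, 37, 68, 99, 130]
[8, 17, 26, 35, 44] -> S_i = 8 + 9*i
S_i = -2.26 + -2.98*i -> [-2.26, -5.24, -8.22, -11.2, -14.18]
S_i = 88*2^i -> [88, 176, 352, 704, 1408]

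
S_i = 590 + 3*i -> [590, 593, 596, 599, 602]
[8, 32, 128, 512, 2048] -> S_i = 8*4^i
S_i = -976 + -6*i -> [-976, -982, -988, -994, -1000]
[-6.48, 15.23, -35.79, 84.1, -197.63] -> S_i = -6.48*(-2.35)^i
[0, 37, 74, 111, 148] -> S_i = 0 + 37*i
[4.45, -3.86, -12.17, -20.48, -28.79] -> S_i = 4.45 + -8.31*i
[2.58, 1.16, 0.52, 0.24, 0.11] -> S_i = 2.58*0.45^i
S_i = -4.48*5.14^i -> [-4.48, -23.03, -118.36, -608.37, -3127.02]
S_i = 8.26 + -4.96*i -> [8.26, 3.3, -1.66, -6.62, -11.58]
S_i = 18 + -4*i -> [18, 14, 10, 6, 2]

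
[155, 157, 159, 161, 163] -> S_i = 155 + 2*i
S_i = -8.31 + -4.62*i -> [-8.31, -12.93, -17.55, -22.17, -26.79]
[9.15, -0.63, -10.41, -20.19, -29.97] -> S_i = 9.15 + -9.78*i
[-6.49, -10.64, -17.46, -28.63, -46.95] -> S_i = -6.49*1.64^i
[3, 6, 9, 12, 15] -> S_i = 3 + 3*i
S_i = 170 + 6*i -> [170, 176, 182, 188, 194]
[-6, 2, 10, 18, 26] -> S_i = -6 + 8*i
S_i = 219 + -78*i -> [219, 141, 63, -15, -93]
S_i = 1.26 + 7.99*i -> [1.26, 9.25, 17.24, 25.23, 33.22]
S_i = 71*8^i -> [71, 568, 4544, 36352, 290816]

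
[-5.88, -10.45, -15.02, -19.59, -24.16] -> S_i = -5.88 + -4.57*i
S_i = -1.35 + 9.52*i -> [-1.35, 8.17, 17.69, 27.21, 36.73]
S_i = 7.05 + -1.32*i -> [7.05, 5.73, 4.41, 3.09, 1.77]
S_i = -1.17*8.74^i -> [-1.17, -10.23, -89.37, -781.12, -6827.03]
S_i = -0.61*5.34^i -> [-0.61, -3.26, -17.39, -92.89, -496.02]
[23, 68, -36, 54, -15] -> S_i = Random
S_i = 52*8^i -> [52, 416, 3328, 26624, 212992]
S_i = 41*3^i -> [41, 123, 369, 1107, 3321]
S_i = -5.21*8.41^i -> [-5.21, -43.82, -368.49, -3099.03, -26062.84]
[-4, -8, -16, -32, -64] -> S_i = -4*2^i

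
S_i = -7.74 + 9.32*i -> [-7.74, 1.58, 10.9, 20.22, 29.54]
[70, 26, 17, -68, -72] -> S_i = Random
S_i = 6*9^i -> [6, 54, 486, 4374, 39366]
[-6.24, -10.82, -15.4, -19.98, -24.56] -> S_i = -6.24 + -4.58*i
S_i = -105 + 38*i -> [-105, -67, -29, 9, 47]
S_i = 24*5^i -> [24, 120, 600, 3000, 15000]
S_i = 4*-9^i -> [4, -36, 324, -2916, 26244]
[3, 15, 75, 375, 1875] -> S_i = 3*5^i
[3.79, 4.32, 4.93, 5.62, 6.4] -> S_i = 3.79*1.14^i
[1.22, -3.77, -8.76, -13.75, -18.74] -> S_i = 1.22 + -4.99*i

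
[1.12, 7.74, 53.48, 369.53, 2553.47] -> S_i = 1.12*6.91^i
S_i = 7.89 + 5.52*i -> [7.89, 13.41, 18.93, 24.45, 29.97]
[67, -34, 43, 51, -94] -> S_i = Random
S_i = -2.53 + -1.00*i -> [-2.53, -3.53, -4.53, -5.53, -6.53]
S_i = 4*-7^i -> [4, -28, 196, -1372, 9604]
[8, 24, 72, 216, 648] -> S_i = 8*3^i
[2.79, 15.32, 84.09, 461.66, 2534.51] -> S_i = 2.79*5.49^i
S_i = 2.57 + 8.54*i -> [2.57, 11.11, 19.65, 28.19, 36.73]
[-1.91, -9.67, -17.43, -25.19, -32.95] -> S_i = -1.91 + -7.76*i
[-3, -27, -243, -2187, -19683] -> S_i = -3*9^i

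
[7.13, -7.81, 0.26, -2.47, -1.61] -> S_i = Random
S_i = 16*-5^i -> [16, -80, 400, -2000, 10000]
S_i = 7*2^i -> [7, 14, 28, 56, 112]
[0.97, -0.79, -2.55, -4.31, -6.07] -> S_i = 0.97 + -1.76*i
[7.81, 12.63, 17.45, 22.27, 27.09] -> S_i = 7.81 + 4.82*i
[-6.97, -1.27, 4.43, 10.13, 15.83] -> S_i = -6.97 + 5.70*i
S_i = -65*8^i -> [-65, -520, -4160, -33280, -266240]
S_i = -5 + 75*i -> [-5, 70, 145, 220, 295]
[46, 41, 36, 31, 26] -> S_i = 46 + -5*i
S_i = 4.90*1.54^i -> [4.9, 7.55, 11.62, 17.9, 27.56]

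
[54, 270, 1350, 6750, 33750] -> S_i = 54*5^i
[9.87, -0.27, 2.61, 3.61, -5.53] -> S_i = Random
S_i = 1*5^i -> [1, 5, 25, 125, 625]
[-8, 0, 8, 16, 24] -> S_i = -8 + 8*i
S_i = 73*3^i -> [73, 219, 657, 1971, 5913]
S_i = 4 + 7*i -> [4, 11, 18, 25, 32]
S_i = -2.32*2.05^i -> [-2.32, -4.76, -9.75, -19.99, -40.97]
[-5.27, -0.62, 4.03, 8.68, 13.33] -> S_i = -5.27 + 4.65*i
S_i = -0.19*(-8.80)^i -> [-0.19, 1.67, -14.71, 129.48, -1139.42]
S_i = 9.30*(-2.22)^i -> [9.3, -20.65, 45.83, -101.75, 225.89]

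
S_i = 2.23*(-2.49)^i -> [2.23, -5.55, 13.83, -34.43, 85.72]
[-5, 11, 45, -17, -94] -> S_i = Random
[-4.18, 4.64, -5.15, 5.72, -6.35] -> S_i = -4.18*(-1.11)^i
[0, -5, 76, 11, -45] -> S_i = Random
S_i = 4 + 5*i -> [4, 9, 14, 19, 24]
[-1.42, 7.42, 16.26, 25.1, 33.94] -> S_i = -1.42 + 8.84*i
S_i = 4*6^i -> [4, 24, 144, 864, 5184]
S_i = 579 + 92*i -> [579, 671, 763, 855, 947]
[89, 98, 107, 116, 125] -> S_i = 89 + 9*i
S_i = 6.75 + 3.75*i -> [6.75, 10.5, 14.25, 18.0, 21.75]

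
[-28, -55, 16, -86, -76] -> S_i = Random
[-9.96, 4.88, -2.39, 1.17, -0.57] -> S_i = -9.96*(-0.49)^i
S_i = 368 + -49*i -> [368, 319, 270, 221, 172]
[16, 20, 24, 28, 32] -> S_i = 16 + 4*i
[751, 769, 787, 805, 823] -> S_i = 751 + 18*i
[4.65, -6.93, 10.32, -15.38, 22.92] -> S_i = 4.65*(-1.49)^i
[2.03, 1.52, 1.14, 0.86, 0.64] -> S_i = 2.03*0.75^i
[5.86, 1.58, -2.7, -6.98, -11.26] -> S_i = 5.86 + -4.28*i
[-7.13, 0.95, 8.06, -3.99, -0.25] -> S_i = Random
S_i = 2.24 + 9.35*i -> [2.24, 11.59, 20.94, 30.29, 39.64]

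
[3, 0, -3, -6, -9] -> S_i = 3 + -3*i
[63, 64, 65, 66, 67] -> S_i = 63 + 1*i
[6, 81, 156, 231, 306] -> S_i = 6 + 75*i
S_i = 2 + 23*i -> [2, 25, 48, 71, 94]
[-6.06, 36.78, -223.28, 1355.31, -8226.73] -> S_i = -6.06*(-6.07)^i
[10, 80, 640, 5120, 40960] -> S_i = 10*8^i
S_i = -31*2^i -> [-31, -62, -124, -248, -496]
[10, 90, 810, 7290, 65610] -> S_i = 10*9^i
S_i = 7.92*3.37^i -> [7.92, 26.69, 89.95, 303.12, 1021.52]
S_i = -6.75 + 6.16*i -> [-6.75, -0.59, 5.57, 11.73, 17.89]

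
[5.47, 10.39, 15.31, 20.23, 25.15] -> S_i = 5.47 + 4.92*i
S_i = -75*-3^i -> [-75, 225, -675, 2025, -6075]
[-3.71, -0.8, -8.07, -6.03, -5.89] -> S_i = Random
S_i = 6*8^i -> [6, 48, 384, 3072, 24576]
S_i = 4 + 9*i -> [4, 13, 22, 31, 40]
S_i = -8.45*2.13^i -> [-8.45, -18.0, -38.34, -81.66, -173.93]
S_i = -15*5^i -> [-15, -75, -375, -1875, -9375]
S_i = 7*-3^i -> [7, -21, 63, -189, 567]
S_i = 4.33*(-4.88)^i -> [4.33, -21.13, 103.12, -503.21, 2455.65]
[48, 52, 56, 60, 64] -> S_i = 48 + 4*i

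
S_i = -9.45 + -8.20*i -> [-9.45, -17.65, -25.85, -34.05, -42.25]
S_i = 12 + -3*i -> [12, 9, 6, 3, 0]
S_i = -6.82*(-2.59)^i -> [-6.82, 17.66, -45.75, 118.49, -306.89]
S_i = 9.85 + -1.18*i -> [9.85, 8.67, 7.49, 6.31, 5.13]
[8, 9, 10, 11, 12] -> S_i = 8 + 1*i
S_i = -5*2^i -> [-5, -10, -20, -40, -80]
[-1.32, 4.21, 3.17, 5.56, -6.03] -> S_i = Random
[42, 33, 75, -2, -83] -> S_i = Random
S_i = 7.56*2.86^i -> [7.56, 21.62, 61.84, 176.86, 505.81]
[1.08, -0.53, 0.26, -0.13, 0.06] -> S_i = 1.08*(-0.49)^i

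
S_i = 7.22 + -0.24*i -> [7.22, 6.98, 6.74, 6.5, 6.26]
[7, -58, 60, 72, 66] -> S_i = Random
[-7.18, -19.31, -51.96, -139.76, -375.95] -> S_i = -7.18*2.69^i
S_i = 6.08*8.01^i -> [6.08, 48.7, 390.09, 3124.65, 25028.43]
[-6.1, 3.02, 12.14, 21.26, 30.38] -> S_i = -6.10 + 9.12*i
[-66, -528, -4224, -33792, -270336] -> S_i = -66*8^i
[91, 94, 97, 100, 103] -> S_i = 91 + 3*i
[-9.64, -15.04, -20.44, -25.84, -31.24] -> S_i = -9.64 + -5.40*i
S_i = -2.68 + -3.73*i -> [-2.68, -6.41, -10.14, -13.87, -17.6]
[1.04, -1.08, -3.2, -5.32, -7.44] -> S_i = 1.04 + -2.12*i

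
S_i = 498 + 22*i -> [498, 520, 542, 564, 586]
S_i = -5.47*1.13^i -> [-5.47, -6.18, -6.98, -7.89, -8.92]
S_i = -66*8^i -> [-66, -528, -4224, -33792, -270336]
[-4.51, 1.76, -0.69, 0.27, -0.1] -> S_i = -4.51*(-0.39)^i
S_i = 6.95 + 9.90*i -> [6.95, 16.85, 26.75, 36.65, 46.55]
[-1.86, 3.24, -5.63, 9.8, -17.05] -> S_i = -1.86*(-1.74)^i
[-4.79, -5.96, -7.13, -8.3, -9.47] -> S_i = -4.79 + -1.17*i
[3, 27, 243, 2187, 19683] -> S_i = 3*9^i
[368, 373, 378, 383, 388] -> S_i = 368 + 5*i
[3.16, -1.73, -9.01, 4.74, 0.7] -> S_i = Random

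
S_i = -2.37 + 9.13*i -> [-2.37, 6.76, 15.89, 25.02, 34.15]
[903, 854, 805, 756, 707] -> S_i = 903 + -49*i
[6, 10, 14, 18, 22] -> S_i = 6 + 4*i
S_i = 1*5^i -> [1, 5, 25, 125, 625]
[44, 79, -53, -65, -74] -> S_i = Random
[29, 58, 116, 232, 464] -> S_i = 29*2^i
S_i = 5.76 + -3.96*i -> [5.76, 1.8, -2.16, -6.12, -10.08]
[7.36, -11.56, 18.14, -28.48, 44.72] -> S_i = 7.36*(-1.57)^i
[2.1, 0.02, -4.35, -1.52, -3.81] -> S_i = Random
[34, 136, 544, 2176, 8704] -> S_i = 34*4^i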